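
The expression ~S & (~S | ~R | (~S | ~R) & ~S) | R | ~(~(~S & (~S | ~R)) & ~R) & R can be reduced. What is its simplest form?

~S & (~S | ~R | (~S | ~R) & ~S) | R | ~(~(~S & (~S | ~R)) & ~R) & R
= ~S & (~S | ~R) | R | ~(~(~S & (~S | ~R)) & ~R) & R   — absorption
= ~S & (~S | ~R) | R | (~S & (~S | ~R) | R) & R   — De Morgan
= ~S & (~S | ~R) | R   — absorption
= ~S | R   — absorption

~S | R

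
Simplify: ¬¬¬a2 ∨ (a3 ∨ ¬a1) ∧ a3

¬¬¬a2 ∨ (a3 ∨ ¬a1) ∧ a3
= ¬a2 ∨ (a3 ∨ ¬a1) ∧ a3   [double negation]
= ¬a2 ∨ a3   [absorption]

¬a2 ∨ a3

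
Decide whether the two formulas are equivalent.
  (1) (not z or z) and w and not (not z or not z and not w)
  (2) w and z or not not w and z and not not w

E1: (not z or z) and w and not (not z or not z and not w)
    = (not z or z) and w and not not z   [absorption]
    = w and not not z   [complement / identity]
    = w and z   [double negation]
E2: w and z or not not w and z and not not w
    = w and z or w and z and not not w   [double negation]
    = w and z or w and z and w   [double negation]
    = w and z   [absorption]
Both reduce to w and z, so they are equivalent.

Yes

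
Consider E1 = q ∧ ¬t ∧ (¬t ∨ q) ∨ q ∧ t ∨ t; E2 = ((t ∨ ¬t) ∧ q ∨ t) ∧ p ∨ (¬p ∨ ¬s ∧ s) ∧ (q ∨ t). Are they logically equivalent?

Yes

E1: q ∧ ¬t ∧ (¬t ∨ q) ∨ q ∧ t ∨ t
    = q ∧ ¬t ∨ q ∧ t ∨ t   — absorption
    = q ∨ t   — distribution
E2: ((t ∨ ¬t) ∧ q ∨ t) ∧ p ∨ (¬p ∨ ¬s ∧ s) ∧ (q ∨ t)
    = ((t ∨ ¬t) ∧ q ∨ t) ∧ p ∨ ¬p ∧ (q ∨ t)   — complement / identity
    = (q ∨ t) ∧ p ∨ ¬p ∧ (q ∨ t)   — complement / identity
    = q ∨ t   — distribution
Both reduce to q ∨ t, so they are equivalent.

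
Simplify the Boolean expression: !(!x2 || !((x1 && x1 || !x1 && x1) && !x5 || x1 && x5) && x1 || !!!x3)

x2 && x3

!(!x2 || !((x1 && x1 || !x1 && x1) && !x5 || x1 && x5) && x1 || !!!x3)
= !(!x2 || !(x1 && !x5 || x1 && x5) && x1 || !!!x3)
= !(!x2 || !x1 && x1 || !!!x3)
= !(!x2 || !x1 && x1 || !x3)
= !(!x2 || !x3)
= x2 && x3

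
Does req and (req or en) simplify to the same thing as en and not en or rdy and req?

No

E1: req and (req or en)
    = req   — absorption
E2: en and not en or rdy and req
    = rdy and req   — complement / identity
These differ: at en=0, rdy=0, req=1, E1 = 1 but E2 = 0.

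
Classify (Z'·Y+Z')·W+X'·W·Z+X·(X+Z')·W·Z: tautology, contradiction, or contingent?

contingent

(Z'·Y+Z')·W+X'·W·Z+X·(X+Z')·W·Z
= (Z'·Y+Z')·W+X'·W·Z+X·W·Z
= (Z'·Y+Z')·W+W·Z
= Z'·W+W·Z
= W
This depends on W, so it is not a constant.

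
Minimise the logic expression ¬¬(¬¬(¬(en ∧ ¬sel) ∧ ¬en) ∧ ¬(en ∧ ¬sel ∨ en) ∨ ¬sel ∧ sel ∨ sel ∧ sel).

¬en ∨ sel

¬¬(¬¬(¬(en ∧ ¬sel) ∧ ¬en) ∧ ¬(en ∧ ¬sel ∨ en) ∨ ¬sel ∧ sel ∨ sel ∧ sel)
= ¬¬(¬(en ∧ ¬sel) ∧ ¬en) ∧ ¬(en ∧ ¬sel ∨ en) ∨ ¬sel ∧ sel ∨ sel ∧ sel   [double negation]
= ¬(en ∧ ¬sel ∨ en) ∧ ¬(en ∧ ¬sel ∨ en) ∨ ¬sel ∧ sel ∨ sel ∧ sel   [De Morgan]
= ¬(en ∧ ¬sel ∨ en) ∨ ¬sel ∧ sel ∨ sel ∧ sel   [idempotence]
= ¬en ∨ ¬sel ∧ sel ∨ sel ∧ sel   [absorption]
= ¬en ∨ sel   [distribution]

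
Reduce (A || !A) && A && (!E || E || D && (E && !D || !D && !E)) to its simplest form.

A

(A || !A) && A && (!E || E || D && (E && !D || !D && !E))
= (A || !A) && A && (!E || E || D && !D)   (distribution)
= A && (!E || E || D && !D)   (complement / identity)
= A && (!E || E)   (complement / identity)
= A   (complement / identity)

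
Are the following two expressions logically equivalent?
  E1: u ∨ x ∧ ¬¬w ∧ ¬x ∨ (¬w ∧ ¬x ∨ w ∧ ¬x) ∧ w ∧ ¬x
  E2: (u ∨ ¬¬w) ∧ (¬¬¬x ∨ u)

Yes

E1: u ∨ x ∧ ¬¬w ∧ ¬x ∨ (¬w ∧ ¬x ∨ w ∧ ¬x) ∧ w ∧ ¬x
    = u ∨ x ∧ w ∧ ¬x ∨ (¬w ∧ ¬x ∨ w ∧ ¬x) ∧ w ∧ ¬x
    = u ∨ x ∧ w ∧ ¬x ∨ ¬x ∧ w ∧ ¬x
    = u ∨ w ∧ ¬x
E2: (u ∨ ¬¬w) ∧ (¬¬¬x ∨ u)
    = (u ∨ w) ∧ (¬¬¬x ∨ u)
    = u ∨ w ∧ ¬¬¬x
    = u ∨ w ∧ ¬x
Both reduce to u ∨ w ∧ ¬x, so they are equivalent.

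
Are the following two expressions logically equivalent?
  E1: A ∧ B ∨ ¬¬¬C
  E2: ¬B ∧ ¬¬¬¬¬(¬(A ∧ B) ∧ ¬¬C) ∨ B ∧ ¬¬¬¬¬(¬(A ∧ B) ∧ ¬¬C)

Yes

E1: A ∧ B ∨ ¬¬¬C
    = A ∧ B ∨ ¬C   (double negation)
E2: ¬B ∧ ¬¬¬¬¬(¬(A ∧ B) ∧ ¬¬C) ∨ B ∧ ¬¬¬¬¬(¬(A ∧ B) ∧ ¬¬C)
    = ¬¬¬¬¬(¬(A ∧ B) ∧ ¬¬C)   (distribution)
    = ¬¬¬(¬(A ∧ B) ∧ ¬¬C)   (double negation)
    = ¬(¬(A ∧ B) ∧ ¬¬C)   (double negation)
    = A ∧ B ∨ ¬C   (De Morgan)
Both reduce to A ∧ B ∨ ¬C, so they are equivalent.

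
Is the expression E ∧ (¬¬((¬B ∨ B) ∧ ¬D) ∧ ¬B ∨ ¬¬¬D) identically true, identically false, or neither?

neither

E ∧ (¬¬((¬B ∨ B) ∧ ¬D) ∧ ¬B ∨ ¬¬¬D)
= E ∧ (¬¬¬D ∧ ¬B ∨ ¬¬¬D)   (complement / identity)
= E ∧ ¬¬¬D   (absorption)
= E ∧ ¬D   (double negation)
This depends on D, E, so it is not a constant.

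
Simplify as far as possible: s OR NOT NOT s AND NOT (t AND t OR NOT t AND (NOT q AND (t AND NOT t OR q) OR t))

s

s OR NOT NOT s AND NOT (t AND t OR NOT t AND (NOT q AND (t AND NOT t OR q) OR t))
= s OR NOT NOT s AND NOT (t AND t OR NOT t AND (NOT q AND q OR t))
= s OR NOT NOT s AND NOT (t AND t OR NOT t AND t)
= s OR NOT NOT s AND NOT t
= s OR s AND NOT t
= s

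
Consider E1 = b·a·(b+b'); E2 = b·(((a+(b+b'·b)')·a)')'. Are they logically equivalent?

Yes

E1: b·a·(b+b')
    = b·a   — complement / identity
E2: b·(((a+(b+b'·b)')·a)')'
    = b·(((a+b')·a)')'   — complement / identity
    = b·(a')'   — absorption
    = b·a   — double negation
Both reduce to b·a, so they are equivalent.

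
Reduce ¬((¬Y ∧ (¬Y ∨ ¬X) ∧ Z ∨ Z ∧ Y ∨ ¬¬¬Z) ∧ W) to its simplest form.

¬((¬Y ∧ (¬Y ∨ ¬X) ∧ Z ∨ Z ∧ Y ∨ ¬¬¬Z) ∧ W)
= ¬((¬Y ∧ Z ∨ Z ∧ Y ∨ ¬¬¬Z) ∧ W)   — absorption
= ¬((Z ∨ ¬¬¬Z) ∧ W)   — distribution
= ¬((Z ∨ ¬Z) ∧ W)   — double negation
= ¬W   — complement / identity

¬W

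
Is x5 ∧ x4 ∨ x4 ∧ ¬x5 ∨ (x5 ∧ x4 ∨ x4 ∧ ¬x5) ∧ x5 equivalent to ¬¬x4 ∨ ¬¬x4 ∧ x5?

Yes

E1: x5 ∧ x4 ∨ x4 ∧ ¬x5 ∨ (x5 ∧ x4 ∨ x4 ∧ ¬x5) ∧ x5
    = x5 ∧ x4 ∨ x4 ∧ ¬x5   — absorption
    = x4   — distribution
E2: ¬¬x4 ∨ ¬¬x4 ∧ x5
    = ¬¬x4   — absorption
    = x4   — double negation
Both reduce to x4, so they are equivalent.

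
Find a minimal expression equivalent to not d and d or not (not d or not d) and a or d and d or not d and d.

d

not d and d or not (not d or not d) and a or d and d or not d and d
= not (not d or not d) and a or d and d or not d and d   [complement / identity]
= d and d and a or d and d or not d and d   [De Morgan]
= d and d or not d and d   [absorption]
= d   [distribution]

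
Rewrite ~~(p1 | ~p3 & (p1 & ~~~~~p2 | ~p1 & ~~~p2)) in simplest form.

p1 | ~p3 & ~p2

~~(p1 | ~p3 & (p1 & ~~~~~p2 | ~p1 & ~~~p2))
= ~~(p1 | ~p3 & (p1 & ~~~p2 | ~p1 & ~~~p2))   — double negation
= ~~(p1 | ~p3 & ~~~p2)   — distribution
= ~~(p1 | ~p3 & ~p2)   — double negation
= p1 | ~p3 & ~p2   — double negation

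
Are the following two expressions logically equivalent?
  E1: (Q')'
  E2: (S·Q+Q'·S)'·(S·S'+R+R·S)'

E1: (Q')'
    = Q
E2: (S·Q+Q'·S)'·(S·S'+R+R·S)'
    = S'·(S·S'+R+R·S)'
    = S'·(R+R·S)'
    = S'·R'
These differ: at Q=1, R=1, S=0, E1 = 1 but E2 = 0.

No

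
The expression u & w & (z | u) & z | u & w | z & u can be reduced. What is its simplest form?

(w | z) & u

u & w & (z | u) & z | u & w | z & u
= u & w & z | u & w | z & u   [absorption]
= u & w | z & u   [absorption]
= (w | z) & u   [distribution]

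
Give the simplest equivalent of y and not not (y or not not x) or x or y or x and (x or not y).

y or x

y and not not (y or not not x) or x or y or x and (x or not y)
= y and not not (y or not not x) or x or y or x   — absorption
= y and (y or not not x) or x or y or x   — double negation
= y and (y or x) or x or y or x   — double negation
= y or x or y or x   — absorption
= y or x   — idempotence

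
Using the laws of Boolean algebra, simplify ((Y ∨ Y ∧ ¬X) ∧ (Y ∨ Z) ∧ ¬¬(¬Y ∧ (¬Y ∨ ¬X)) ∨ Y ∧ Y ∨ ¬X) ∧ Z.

((Y ∨ Y ∧ ¬X) ∧ (Y ∨ Z) ∧ ¬¬(¬Y ∧ (¬Y ∨ ¬X)) ∨ Y ∧ Y ∨ ¬X) ∧ Z
= ((Y ∨ Y ∧ ¬X) ∧ (Y ∨ Z) ∧ ¬¬¬Y ∨ Y ∧ Y ∨ ¬X) ∧ Z
= (Y ∧ (Y ∨ Z) ∧ ¬¬¬Y ∨ Y ∧ Y ∨ ¬X) ∧ Z
= (Y ∧ ¬¬¬Y ∨ Y ∧ Y ∨ ¬X) ∧ Z
= (Y ∧ ¬Y ∨ Y ∧ Y ∨ ¬X) ∧ Z
= (Y ∨ ¬X) ∧ Z

(Y ∨ ¬X) ∧ Z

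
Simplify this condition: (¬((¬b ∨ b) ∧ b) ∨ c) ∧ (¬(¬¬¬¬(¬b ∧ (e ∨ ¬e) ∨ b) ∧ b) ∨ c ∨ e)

(¬((¬b ∨ b) ∧ b) ∨ c) ∧ (¬(¬¬¬¬(¬b ∧ (e ∨ ¬e) ∨ b) ∧ b) ∨ c ∨ e)
= (¬((¬b ∨ b) ∧ b) ∨ c) ∧ (¬(¬¬(¬b ∧ (e ∨ ¬e) ∨ b) ∧ b) ∨ c ∨ e)   — double negation
= (¬((¬b ∨ b) ∧ b) ∨ c) ∧ (¬((¬b ∧ (e ∨ ¬e) ∨ b) ∧ b) ∨ c ∨ e)   — double negation
= (¬((¬b ∨ b) ∧ b) ∨ c) ∧ (¬((¬b ∨ b) ∧ b) ∨ c ∨ e)   — complement / identity
= ¬((¬b ∨ b) ∧ b) ∨ c   — absorption
= ¬b ∨ c   — complement / identity

¬b ∨ c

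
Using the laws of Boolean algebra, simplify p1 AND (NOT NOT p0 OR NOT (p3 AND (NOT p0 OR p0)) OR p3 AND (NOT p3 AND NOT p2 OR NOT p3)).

p1 AND (NOT NOT p0 OR NOT (p3 AND (NOT p0 OR p0)) OR p3 AND (NOT p3 AND NOT p2 OR NOT p3))
= p1 AND (NOT NOT p0 OR NOT p3 OR p3 AND (NOT p3 AND NOT p2 OR NOT p3))   (complement / identity)
= p1 AND (NOT NOT p0 OR NOT p3 OR p3 AND NOT p3)   (absorption)
= p1 AND (NOT NOT p0 OR NOT p3)   (complement / identity)
= p1 AND (p0 OR NOT p3)   (double negation)

p1 AND (p0 OR NOT p3)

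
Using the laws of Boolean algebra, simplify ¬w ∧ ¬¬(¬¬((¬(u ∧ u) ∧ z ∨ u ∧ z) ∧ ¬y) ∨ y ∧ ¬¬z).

¬w ∧ z

¬w ∧ ¬¬(¬¬((¬(u ∧ u) ∧ z ∨ u ∧ z) ∧ ¬y) ∨ y ∧ ¬¬z)
= ¬w ∧ ¬¬(¬¬((¬u ∧ z ∨ u ∧ z) ∧ ¬y) ∨ y ∧ ¬¬z)
= ¬w ∧ ¬¬(¬¬(z ∧ ¬y) ∨ y ∧ ¬¬z)
= ¬w ∧ ¬¬(¬¬(z ∧ ¬y) ∨ y ∧ z)
= ¬w ∧ ¬¬(z ∧ ¬y ∨ y ∧ z)
= ¬w ∧ (z ∧ ¬y ∨ y ∧ z)
= ¬w ∧ z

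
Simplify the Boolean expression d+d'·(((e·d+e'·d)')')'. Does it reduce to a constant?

1

d+d'·(((e·d+e'·d)')')'
= d+d'·((d')')'
= d+d'·d'
= d+d'
= 1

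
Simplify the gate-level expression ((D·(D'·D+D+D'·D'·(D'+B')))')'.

D

((D·(D'·D+D+D'·D'·(D'+B')))')'
= ((D·(D'·D+D+D'·(D'+B')))')'   [idempotence]
= D·(D'·D+D+D'·(D'+B'))   [double negation]
= D·(D'·D+D+D')   [absorption]
= D·(D+D')   [complement / identity]
= D   [complement / identity]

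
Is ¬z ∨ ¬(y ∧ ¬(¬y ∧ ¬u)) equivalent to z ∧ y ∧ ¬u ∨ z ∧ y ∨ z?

E1: ¬z ∨ ¬(y ∧ ¬(¬y ∧ ¬u))
    = ¬z ∨ ¬(y ∧ (y ∨ u))   [De Morgan]
    = ¬z ∨ ¬y   [absorption]
E2: z ∧ y ∧ ¬u ∨ z ∧ y ∨ z
    = z ∧ y ∨ z   [absorption]
    = z   [absorption]
These differ: at u=1, y=0, z=0, E1 = 1 but E2 = 0.

No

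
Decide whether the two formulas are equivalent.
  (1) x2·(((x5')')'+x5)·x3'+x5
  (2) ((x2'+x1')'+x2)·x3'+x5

E1: x2·(((x5')')'+x5)·x3'+x5
    = x2·(x5'+x5)·x3'+x5   — double negation
    = x2·x3'+x5   — complement / identity
E2: ((x2'+x1')'+x2)·x3'+x5
    = (x2·x1+x2)·x3'+x5   — De Morgan
    = x2·x3'+x5   — absorption
Both reduce to x2·x3'+x5, so they are equivalent.

Yes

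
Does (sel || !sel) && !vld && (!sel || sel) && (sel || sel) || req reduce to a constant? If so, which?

no

(sel || !sel) && !vld && (!sel || sel) && (sel || sel) || req
= (sel || !sel) && !vld && (sel || !sel && sel) || req   — distribution
= !vld && (sel || !sel && sel) || req   — complement / identity
= !vld && sel || req   — complement / identity
This depends on req, sel, vld, so it is not a constant.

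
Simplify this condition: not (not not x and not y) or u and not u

not x or y

not (not not x and not y) or u and not u
= not (not not x and not y)   [complement / identity]
= not x or y   [De Morgan]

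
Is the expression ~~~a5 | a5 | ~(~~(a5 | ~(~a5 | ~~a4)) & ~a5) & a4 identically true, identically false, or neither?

identically true

~~~a5 | a5 | ~(~~(a5 | ~(~a5 | ~~a4)) & ~a5) & a4
= ~~~a5 | a5 | ~(~~(a5 | a5 & ~a4) & ~a5) & a4   — De Morgan
= ~~~a5 | a5 | (~(a5 | a5 & ~a4) | a5) & a4   — De Morgan
= ~~~a5 | a5 | (~a5 | a5) & a4   — absorption
= ~a5 | a5 | (~a5 | a5) & a4   — double negation
= ~a5 | a5   — absorption
= 1   — complement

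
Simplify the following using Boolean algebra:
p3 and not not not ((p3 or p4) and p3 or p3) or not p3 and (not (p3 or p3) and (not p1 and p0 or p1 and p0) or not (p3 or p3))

not p3

p3 and not not not ((p3 or p4) and p3 or p3) or not p3 and (not (p3 or p3) and (not p1 and p0 or p1 and p0) or not (p3 or p3))
= p3 and not not not ((p3 or p4) and p3 or p3) or not p3 and (not (p3 or p3) and p0 or not (p3 or p3))   (distribution)
= p3 and not not not (p3 or p3) or not p3 and (not (p3 or p3) and p0 or not (p3 or p3))   (absorption)
= p3 and not not not (p3 or p3) or not p3 and not (p3 or p3)   (absorption)
= p3 and not (p3 or p3) or not p3 and not (p3 or p3)   (double negation)
= not (p3 or p3)   (distribution)
= not p3   (idempotence)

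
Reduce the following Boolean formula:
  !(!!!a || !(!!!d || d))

a

!(!!!a || !(!!!d || d))
= !!a && (!!!d || d)   [De Morgan]
= !!a && (!d || d)   [double negation]
= !!a   [complement / identity]
= a   [double negation]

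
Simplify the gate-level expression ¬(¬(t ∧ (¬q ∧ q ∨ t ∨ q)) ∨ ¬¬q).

¬(¬(t ∧ (¬q ∧ q ∨ t ∨ q)) ∨ ¬¬q)
= ¬(¬(t ∧ (t ∨ q)) ∨ ¬¬q)   [complement / identity]
= ¬(¬t ∨ ¬¬q)   [absorption]
= t ∧ ¬q   [De Morgan]

t ∧ ¬q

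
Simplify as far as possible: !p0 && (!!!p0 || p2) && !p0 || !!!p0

!p0 && (!!!p0 || p2) && !p0 || !!!p0
= !p0 && (!p0 || p2) && !p0 || !!!p0   [double negation]
= !p0 && !p0 || !!!p0   [absorption]
= !p0 || !!!p0   [idempotence]
= !p0 || !p0   [double negation]
= !p0   [idempotence]

!p0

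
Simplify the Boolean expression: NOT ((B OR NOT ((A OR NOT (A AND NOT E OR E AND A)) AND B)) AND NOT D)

D

NOT ((B OR NOT ((A OR NOT (A AND NOT E OR E AND A)) AND B)) AND NOT D)
= NOT ((B OR NOT ((A OR NOT A) AND B)) AND NOT D)   [distribution]
= NOT ((B OR NOT B) AND NOT D)   [complement / identity]
= NOT NOT D   [complement / identity]
= D   [double negation]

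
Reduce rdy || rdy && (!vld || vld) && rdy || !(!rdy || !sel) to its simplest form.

rdy || rdy && (!vld || vld) && rdy || !(!rdy || !sel)
= rdy || rdy && (!vld || vld) && rdy || rdy && sel   — De Morgan
= rdy || rdy && rdy || rdy && sel   — complement / identity
= rdy || rdy && (rdy || sel)   — distribution
= rdy || rdy   — absorption
= rdy   — idempotence

rdy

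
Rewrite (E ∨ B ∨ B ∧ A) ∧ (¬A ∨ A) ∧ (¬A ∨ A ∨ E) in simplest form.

E ∨ B

(E ∨ B ∨ B ∧ A) ∧ (¬A ∨ A) ∧ (¬A ∨ A ∨ E)
= (E ∨ B ∨ B ∧ A) ∧ (¬A ∨ A)   [absorption]
= (E ∨ B) ∧ (¬A ∨ A)   [absorption]
= E ∨ B   [complement / identity]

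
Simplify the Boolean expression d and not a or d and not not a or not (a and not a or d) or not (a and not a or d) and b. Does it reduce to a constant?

True

d and not a or d and not not a or not (a and not a or d) or not (a and not a or d) and b
= d and not a or d and not not a or not (a and not a or d)   [absorption]
= d and not a or d and a or not (a and not a or d)   [double negation]
= d and not a or d and a or not d   [complement / identity]
= d or not d   [distribution]
= True   [complement]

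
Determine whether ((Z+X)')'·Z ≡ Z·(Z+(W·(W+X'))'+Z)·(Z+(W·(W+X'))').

Yes

E1: ((Z+X)')'·Z
    = (Z+X)·Z   (double negation)
    = Z   (absorption)
E2: Z·(Z+(W·(W+X'))'+Z)·(Z+(W·(W+X'))')
    = Z·(Z+(W·(W+X'))')   (absorption)
    = Z·(Z+W')   (absorption)
    = Z   (absorption)
Both reduce to Z, so they are equivalent.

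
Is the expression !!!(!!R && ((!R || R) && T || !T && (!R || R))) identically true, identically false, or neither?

!!!(!!R && ((!R || R) && T || !T && (!R || R)))
= !!!(!!R && (!R || R))   (distribution)
= !!!!!R   (complement / identity)
= !!!R   (double negation)
= !R   (double negation)
This depends on R, so it is not a constant.

neither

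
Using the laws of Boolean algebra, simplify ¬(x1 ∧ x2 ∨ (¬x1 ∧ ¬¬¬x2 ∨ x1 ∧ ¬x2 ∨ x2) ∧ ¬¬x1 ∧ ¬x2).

¬x1

¬(x1 ∧ x2 ∨ (¬x1 ∧ ¬¬¬x2 ∨ x1 ∧ ¬x2 ∨ x2) ∧ ¬¬x1 ∧ ¬x2)
= ¬(x1 ∧ x2 ∨ (¬x1 ∧ ¬¬¬x2 ∨ x1 ∧ ¬x2 ∨ x2) ∧ x1 ∧ ¬x2)   (double negation)
= ¬(x1 ∧ x2 ∨ (¬x1 ∧ ¬x2 ∨ x1 ∧ ¬x2 ∨ x2) ∧ x1 ∧ ¬x2)   (double negation)
= ¬(x1 ∧ x2 ∨ (¬x2 ∨ x2) ∧ x1 ∧ ¬x2)   (distribution)
= ¬(x1 ∧ x2 ∨ x1 ∧ ¬x2)   (complement / identity)
= ¬x1   (distribution)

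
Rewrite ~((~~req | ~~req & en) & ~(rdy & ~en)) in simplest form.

~((~~req | ~~req & en) & ~(rdy & ~en))
= ~(~~req & ~(rdy & ~en))
= ~req | rdy & ~en

~req | rdy & ~en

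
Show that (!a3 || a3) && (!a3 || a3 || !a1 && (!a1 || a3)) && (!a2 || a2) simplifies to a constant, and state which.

(!a3 || a3) && (!a3 || a3 || !a1 && (!a1 || a3)) && (!a2 || a2)
= (!a3 || a3) && (!a3 || a3 || !a1) && (!a2 || a2)   [absorption]
= (!a3 || a3) && (!a2 || a2)   [absorption]
= !a3 || a3   [complement / identity]
= true   [complement]

true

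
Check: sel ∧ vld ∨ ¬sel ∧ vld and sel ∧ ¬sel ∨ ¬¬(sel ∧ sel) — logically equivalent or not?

No

E1: sel ∧ vld ∨ ¬sel ∧ vld
    = vld
E2: sel ∧ ¬sel ∨ ¬¬(sel ∧ sel)
    = sel ∧ ¬sel ∨ sel ∧ sel
    = sel
These differ: at sel=0, vld=1, E1 = 1 but E2 = 0.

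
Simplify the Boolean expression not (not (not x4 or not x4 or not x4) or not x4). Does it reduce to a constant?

not (not (not x4 or not x4 or not x4) or not x4)
= not (not (not x4 or not x4) or not x4)
= (not x4 or not x4) and x4
= not x4 and x4
= False

False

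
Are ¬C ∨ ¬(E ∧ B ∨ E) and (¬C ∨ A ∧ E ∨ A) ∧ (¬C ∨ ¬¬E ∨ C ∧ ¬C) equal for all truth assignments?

No

E1: ¬C ∨ ¬(E ∧ B ∨ E)
    = ¬C ∨ ¬E   (absorption)
E2: (¬C ∨ A ∧ E ∨ A) ∧ (¬C ∨ ¬¬E ∨ C ∧ ¬C)
    = (¬C ∨ A ∧ E ∨ A) ∧ (¬C ∨ ¬¬E)   (complement / identity)
    = ¬C ∨ (A ∧ E ∨ A) ∧ ¬¬E   (distribution)
    = ¬C ∨ A ∧ ¬¬E   (absorption)
    = ¬C ∨ A ∧ E   (double negation)
These differ: at A=1, B=1, C=1, E=1, E1 = 0 but E2 = 1.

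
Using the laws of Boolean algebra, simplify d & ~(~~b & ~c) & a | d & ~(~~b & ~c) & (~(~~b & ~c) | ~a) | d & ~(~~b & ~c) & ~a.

d & ~(~~b & ~c) & a | d & ~(~~b & ~c) & (~(~~b & ~c) | ~a) | d & ~(~~b & ~c) & ~a
= d & ~(~~b & ~c) & a | d & ~(~~b & ~c) | d & ~(~~b & ~c) & ~a   [absorption]
= d & ~(~~b & ~c) | d & ~(~~b & ~c) & ~a   [absorption]
= d & ~(~~b & ~c)   [absorption]
= d & (~b | c)   [De Morgan]

d & (~b | c)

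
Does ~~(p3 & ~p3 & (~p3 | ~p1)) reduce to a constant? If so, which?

~~(p3 & ~p3 & (~p3 | ~p1))
= p3 & ~p3 & (~p3 | ~p1)   — double negation
= p3 & ~p3   — absorption
= 0   — complement

yes, False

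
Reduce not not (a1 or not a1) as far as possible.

not not (a1 or not a1)
= a1 or not a1   [double negation]
= True   [complement]

True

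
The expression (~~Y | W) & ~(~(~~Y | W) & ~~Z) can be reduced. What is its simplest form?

(~~Y | W) & ~(~(~~Y | W) & ~~Z)
= (~~Y | W) & (~~Y | W | ~Z)   [De Morgan]
= ~~Y | W   [absorption]
= Y | W   [double negation]

Y | W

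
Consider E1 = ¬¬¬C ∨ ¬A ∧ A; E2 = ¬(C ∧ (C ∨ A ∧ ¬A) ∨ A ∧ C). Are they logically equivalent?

Yes

E1: ¬¬¬C ∨ ¬A ∧ A
    = ¬¬¬C   (complement / identity)
    = ¬C   (double negation)
E2: ¬(C ∧ (C ∨ A ∧ ¬A) ∨ A ∧ C)
    = ¬(C ∧ C ∨ A ∧ C)   (complement / identity)
    = ¬((C ∨ A) ∧ C)   (distribution)
    = ¬C   (absorption)
Both reduce to ¬C, so they are equivalent.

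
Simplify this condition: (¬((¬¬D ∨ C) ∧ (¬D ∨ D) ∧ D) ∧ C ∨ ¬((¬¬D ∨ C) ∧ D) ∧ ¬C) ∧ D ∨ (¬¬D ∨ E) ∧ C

(D ∨ E) ∧ C

(¬((¬¬D ∨ C) ∧ (¬D ∨ D) ∧ D) ∧ C ∨ ¬((¬¬D ∨ C) ∧ D) ∧ ¬C) ∧ D ∨ (¬¬D ∨ E) ∧ C
= (¬((¬¬D ∨ C) ∧ D) ∧ C ∨ ¬((¬¬D ∨ C) ∧ D) ∧ ¬C) ∧ D ∨ (¬¬D ∨ E) ∧ C   — complement / identity
= (¬((¬¬D ∨ C) ∧ D) ∧ C ∨ ¬((¬¬D ∨ C) ∧ D) ∧ ¬C) ∧ D ∨ (D ∨ E) ∧ C   — double negation
= ¬((¬¬D ∨ C) ∧ D) ∧ D ∨ (D ∨ E) ∧ C   — distribution
= ¬((D ∨ C) ∧ D) ∧ D ∨ (D ∨ E) ∧ C   — double negation
= ¬D ∧ D ∨ (D ∨ E) ∧ C   — absorption
= (D ∨ E) ∧ C   — complement / identity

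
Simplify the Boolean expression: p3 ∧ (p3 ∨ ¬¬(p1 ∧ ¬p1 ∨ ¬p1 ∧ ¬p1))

p3

p3 ∧ (p3 ∨ ¬¬(p1 ∧ ¬p1 ∨ ¬p1 ∧ ¬p1))
= p3 ∧ (p3 ∨ ¬¬¬p1)   (distribution)
= p3 ∧ (p3 ∨ ¬p1)   (double negation)
= p3   (absorption)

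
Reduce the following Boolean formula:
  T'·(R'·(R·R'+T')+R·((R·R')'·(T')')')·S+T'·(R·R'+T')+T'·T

T'·(R'·(R·R'+T')+R·((R·R')'·(T')')')·S+T'·(R·R'+T')+T'·T
= T'·(R'·(R·R'+T')+R·(R·R'+T'))·S+T'·(R·R'+T')+T'·T   — De Morgan
= T'·(R·R'+T')·S+T'·(R·R'+T')+T'·T   — distribution
= T'·(R·R'+T')+T'·T   — absorption
= T'·T'+T'·T   — complement / identity
= T'   — distribution

T'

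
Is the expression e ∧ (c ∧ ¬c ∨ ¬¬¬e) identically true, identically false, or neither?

e ∧ (c ∧ ¬c ∨ ¬¬¬e)
= e ∧ (c ∧ ¬c ∨ ¬e)   [double negation]
= e ∧ ¬e   [complement / identity]
= False   [complement]

identically false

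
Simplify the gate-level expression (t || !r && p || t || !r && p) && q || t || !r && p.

t || !r && p

(t || !r && p || t || !r && p) && q || t || !r && p
= (t || !r && p) && q || t || !r && p   [idempotence]
= t || !r && p   [absorption]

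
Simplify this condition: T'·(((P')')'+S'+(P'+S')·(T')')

T'·(P'+S')

T'·(((P')')'+S'+(P'+S')·(T')')
= T'·(((P')')'+S'+(P'+S')·T)   (double negation)
= T'·(P'+S'+(P'+S')·T)   (double negation)
= T'·(P'+S')   (absorption)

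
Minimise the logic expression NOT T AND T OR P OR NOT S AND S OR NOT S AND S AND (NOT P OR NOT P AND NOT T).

P

NOT T AND T OR P OR NOT S AND S OR NOT S AND S AND (NOT P OR NOT P AND NOT T)
= NOT T AND T OR P OR NOT S AND S OR NOT S AND S AND NOT P
= NOT T AND T OR P OR NOT S AND S
= P OR NOT S AND S
= P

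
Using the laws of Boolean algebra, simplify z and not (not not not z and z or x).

z and not (not not not z and z or x)
= z and not (not z and z or x)   — double negation
= z and not x   — complement / identity

z and not x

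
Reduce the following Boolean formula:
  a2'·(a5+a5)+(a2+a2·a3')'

a2'·(a5+a5)+(a2+a2·a3')'
= a2'·(a5+a5)+a2'   — absorption
= a2'·a5+a2'   — idempotence
= a2'   — absorption

a2'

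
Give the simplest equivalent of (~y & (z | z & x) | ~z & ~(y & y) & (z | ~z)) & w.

(~y & (z | z & x) | ~z & ~(y & y) & (z | ~z)) & w
= (~y & (z | z & x) | ~z & ~(y & y)) & w   [complement / identity]
= (~y & z | ~z & ~(y & y)) & w   [absorption]
= (~y & z | ~z & ~y) & w   [idempotence]
= ~y & w   [distribution]

~y & w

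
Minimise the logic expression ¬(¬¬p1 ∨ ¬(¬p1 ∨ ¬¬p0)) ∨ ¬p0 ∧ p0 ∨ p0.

¬p1 ∨ p0

¬(¬¬p1 ∨ ¬(¬p1 ∨ ¬¬p0)) ∨ ¬p0 ∧ p0 ∨ p0
= ¬(¬¬p1 ∨ ¬(¬p1 ∨ ¬¬p0)) ∨ p0   — complement / identity
= ¬p1 ∧ (¬p1 ∨ ¬¬p0) ∨ p0   — De Morgan
= ¬p1 ∧ (¬p1 ∨ p0) ∨ p0   — double negation
= ¬p1 ∨ p0   — absorption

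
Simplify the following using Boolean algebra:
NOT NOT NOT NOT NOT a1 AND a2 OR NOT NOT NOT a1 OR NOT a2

NOT a1 OR NOT a2

NOT NOT NOT NOT NOT a1 AND a2 OR NOT NOT NOT a1 OR NOT a2
= NOT NOT NOT a1 AND a2 OR NOT NOT NOT a1 OR NOT a2   [double negation]
= NOT NOT NOT a1 OR NOT a2   [absorption]
= NOT a1 OR NOT a2   [double negation]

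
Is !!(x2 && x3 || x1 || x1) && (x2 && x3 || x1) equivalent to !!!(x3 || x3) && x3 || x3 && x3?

E1: !!(x2 && x3 || x1 || x1) && (x2 && x3 || x1)
    = (x2 && x3 || x1 || x1) && (x2 && x3 || x1)   (double negation)
    = x2 && x3 || x1   (absorption)
E2: !!!(x3 || x3) && x3 || x3 && x3
    = !!!x3 && x3 || x3 && x3   (idempotence)
    = !x3 && x3 || x3 && x3   (double negation)
    = x3   (distribution)
These differ: at x1=1, x2=0, x3=0, E1 = 1 but E2 = 0.

No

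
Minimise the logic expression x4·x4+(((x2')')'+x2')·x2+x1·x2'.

x4+x1·x2'

x4·x4+(((x2')')'+x2')·x2+x1·x2'
= x4·x4+(x2'+x2')·x2+x1·x2'   [double negation]
= x4·x4+x2'·x2+x1·x2'   [idempotence]
= x4+x2'·x2+x1·x2'   [idempotence]
= x4+x1·x2'   [complement / identity]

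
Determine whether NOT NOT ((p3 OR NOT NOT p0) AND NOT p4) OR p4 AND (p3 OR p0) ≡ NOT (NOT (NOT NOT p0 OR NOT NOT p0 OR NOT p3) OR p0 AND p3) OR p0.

No

E1: NOT NOT ((p3 OR NOT NOT p0) AND NOT p4) OR p4 AND (p3 OR p0)
    = NOT NOT ((p3 OR p0) AND NOT p4) OR p4 AND (p3 OR p0)   [double negation]
    = (p3 OR p0) AND NOT p4 OR p4 AND (p3 OR p0)   [double negation]
    = p3 OR p0   [distribution]
E2: NOT (NOT (NOT NOT p0 OR NOT NOT p0 OR NOT p3) OR p0 AND p3) OR p0
    = NOT (NOT (NOT NOT p0 OR NOT p3) OR p0 AND p3) OR p0   [idempotence]
    = NOT (NOT p0 AND p3 OR p0 AND p3) OR p0   [De Morgan]
    = NOT p3 OR p0   [distribution]
These differ: at p0=0, p3=0, p4=0, E1 = 0 but E2 = 1.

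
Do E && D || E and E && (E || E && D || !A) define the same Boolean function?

Yes

E1: E && D || E
    = E   — absorption
E2: E && (E || E && D || !A)
    = E && (E || !A)   — absorption
    = E   — absorption
Both reduce to E, so they are equivalent.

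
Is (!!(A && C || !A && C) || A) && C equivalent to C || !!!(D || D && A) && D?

Yes

E1: (!!(A && C || !A && C) || A) && C
    = (!!C || A) && C   [distribution]
    = (C || A) && C   [double negation]
    = C   [absorption]
E2: C || !!!(D || D && A) && D
    = C || !!!D && D   [absorption]
    = C || !D && D   [double negation]
    = C   [complement / identity]
Both reduce to C, so they are equivalent.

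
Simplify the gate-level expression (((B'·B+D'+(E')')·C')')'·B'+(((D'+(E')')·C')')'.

(D'+E)·C'

(((B'·B+D'+(E')')·C')')'·B'+(((D'+(E')')·C')')'
= (((D'+(E')')·C')')'·B'+(((D'+(E')')·C')')'   — complement / identity
= (((D'+(E')')·C')')'   — absorption
= (((D'+E)·C')')'   — double negation
= (D'+E)·C'   — double negation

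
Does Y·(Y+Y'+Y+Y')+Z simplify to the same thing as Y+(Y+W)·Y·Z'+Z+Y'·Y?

Yes

E1: Y·(Y+Y'+Y+Y')+Z
    = Y·(Y+Y')+Z   — idempotence
    = Y+Z   — complement / identity
E2: Y+(Y+W)·Y·Z'+Z+Y'·Y
    = Y+Y·Z'+Z+Y'·Y   — absorption
    = Y+Y·Z'+Z   — complement / identity
    = Y+Z   — absorption
Both reduce to Y+Z, so they are equivalent.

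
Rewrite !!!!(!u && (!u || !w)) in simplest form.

!!!!(!u && (!u || !w))
= !!(!u && (!u || !w))   [double negation]
= !!!u   [absorption]
= !u   [double negation]

!u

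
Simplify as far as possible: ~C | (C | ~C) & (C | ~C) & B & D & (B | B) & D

~C | (C | ~C) & (C | ~C) & B & D & (B | B) & D
= ~C | (C | ~C) & B & D & (B | B) & D   (complement / identity)
= ~C | B & D & (B | B) & D   (complement / identity)
= ~C | B & D & B & D   (idempotence)
= ~C | B & D   (idempotence)

~C | B & D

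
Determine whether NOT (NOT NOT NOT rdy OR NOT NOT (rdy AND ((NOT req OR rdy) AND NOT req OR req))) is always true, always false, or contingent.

NOT (NOT NOT NOT rdy OR NOT NOT (rdy AND ((NOT req OR rdy) AND NOT req OR req)))
= NOT (NOT NOT NOT rdy OR NOT NOT (rdy AND (NOT req OR req)))
= NOT (NOT rdy OR NOT NOT (rdy AND (NOT req OR req)))
= NOT (NOT rdy OR NOT NOT rdy)
= rdy AND NOT rdy
= FALSE

always false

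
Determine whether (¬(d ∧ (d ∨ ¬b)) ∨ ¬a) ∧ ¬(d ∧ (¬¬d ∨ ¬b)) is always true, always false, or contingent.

contingent

(¬(d ∧ (d ∨ ¬b)) ∨ ¬a) ∧ ¬(d ∧ (¬¬d ∨ ¬b))
= (¬(d ∧ (d ∨ ¬b)) ∨ ¬a) ∧ ¬(d ∧ (d ∨ ¬b))   (double negation)
= ¬(d ∧ (d ∨ ¬b))   (absorption)
= ¬d   (absorption)
This depends on d, so it is not a constant.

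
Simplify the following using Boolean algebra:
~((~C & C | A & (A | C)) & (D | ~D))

~A

~((~C & C | A & (A | C)) & (D | ~D))
= ~(A & (A | C) & (D | ~D))   (complement / identity)
= ~(A & (A | C))   (complement / identity)
= ~A   (absorption)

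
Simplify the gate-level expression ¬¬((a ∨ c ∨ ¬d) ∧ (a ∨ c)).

¬¬((a ∨ c ∨ ¬d) ∧ (a ∨ c))
= ¬¬(a ∨ c)   [absorption]
= a ∨ c   [double negation]

a ∨ c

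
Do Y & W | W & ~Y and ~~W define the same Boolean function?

Yes

E1: Y & W | W & ~Y
    = W   [distribution]
E2: ~~W
    = W   [double negation]
Both reduce to W, so they are equivalent.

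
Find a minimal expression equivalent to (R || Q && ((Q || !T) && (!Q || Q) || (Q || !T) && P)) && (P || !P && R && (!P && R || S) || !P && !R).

(R || Q && ((Q || !T) && (!Q || Q) || (Q || !T) && P)) && (P || !P && R && (!P && R || S) || !P && !R)
= (R || Q && ((Q || !T) && (!Q || Q) || (Q || !T) && P)) && (P || !P && R || !P && !R)   (absorption)
= (R || Q && (Q || !T || (Q || !T) && P)) && (P || !P && R || !P && !R)   (complement / identity)
= (R || Q && (Q || !T || (Q || !T) && P)) && (P || !P)   (distribution)
= (R || Q && (Q || !T)) && (P || !P)   (absorption)
= (R || Q) && (P || !P)   (absorption)
= R || Q   (complement / identity)

R || Q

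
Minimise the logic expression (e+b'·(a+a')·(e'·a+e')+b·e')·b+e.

b+e

(e+b'·(a+a')·(e'·a+e')+b·e')·b+e
= (e+b'·(a+a')·e'+b·e')·b+e   — absorption
= (e+b'·e'+b·e')·b+e   — complement / identity
= (e+e')·b+e   — distribution
= b+e   — complement / identity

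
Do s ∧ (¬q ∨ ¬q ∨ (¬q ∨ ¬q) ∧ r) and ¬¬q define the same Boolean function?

No

E1: s ∧ (¬q ∨ ¬q ∨ (¬q ∨ ¬q) ∧ r)
    = s ∧ (¬q ∨ ¬q)
    = s ∧ ¬q
E2: ¬¬q
    = q
These differ: at q=1, r=0, s=0, E1 = 0 but E2 = 1.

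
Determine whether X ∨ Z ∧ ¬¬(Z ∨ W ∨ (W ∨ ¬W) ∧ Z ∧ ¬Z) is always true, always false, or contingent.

X ∨ Z ∧ ¬¬(Z ∨ W ∨ (W ∨ ¬W) ∧ Z ∧ ¬Z)
= X ∨ Z ∧ ¬¬(Z ∨ W ∨ Z ∧ ¬Z)   (complement / identity)
= X ∨ Z ∧ (Z ∨ W ∨ Z ∧ ¬Z)   (double negation)
= X ∨ Z ∧ (Z ∨ W)   (complement / identity)
= X ∨ Z   (absorption)
This depends on X, Z, so it is not a constant.

contingent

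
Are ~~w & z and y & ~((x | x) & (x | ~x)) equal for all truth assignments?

No

E1: ~~w & z
    = w & z   — double negation
E2: y & ~((x | x) & (x | ~x))
    = y & ~(x & ~x | x)   — distribution
    = y & ~x   — complement / identity
These differ: at w=1, x=0, y=0, z=1, E1 = 1 but E2 = 0.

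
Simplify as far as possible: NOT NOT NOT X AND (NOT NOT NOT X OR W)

NOT NOT NOT X AND (NOT NOT NOT X OR W)
= NOT NOT NOT X   — absorption
= NOT X   — double negation

NOT X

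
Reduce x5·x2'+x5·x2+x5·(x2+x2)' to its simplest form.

x5

x5·x2'+x5·x2+x5·(x2+x2)'
= x5·x2'+x5·x2+x5·x2'   — idempotence
= x5+x5·x2'   — distribution
= x5   — absorption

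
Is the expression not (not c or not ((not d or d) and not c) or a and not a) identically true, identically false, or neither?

not (not c or not ((not d or d) and not c) or a and not a)
= not (not c or not ((not d or d) and not c))   — complement / identity
= c and (not d or d) and not c   — De Morgan
= c and not c   — complement / identity
= False   — complement

identically false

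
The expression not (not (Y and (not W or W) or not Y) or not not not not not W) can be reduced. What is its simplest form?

W

not (not (Y and (not W or W) or not Y) or not not not not not W)
= (Y and (not W or W) or not Y) and not not not not W
= (Y or not Y) and not not not not W
= not not not not W
= not not W
= W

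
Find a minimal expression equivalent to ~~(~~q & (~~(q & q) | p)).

~~(~~q & (~~(q & q) | p))
= ~~(~~q & (~~q | p))   — idempotence
= ~~~~q   — absorption
= ~~q   — double negation
= q   — double negation

q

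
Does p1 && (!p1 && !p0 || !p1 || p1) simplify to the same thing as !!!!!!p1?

Yes

E1: p1 && (!p1 && !p0 || !p1 || p1)
    = p1 && (!p1 || p1)   — absorption
    = p1   — complement / identity
E2: !!!!!!p1
    = !!!!p1   — double negation
    = !!p1   — double negation
    = p1   — double negation
Both reduce to p1, so they are equivalent.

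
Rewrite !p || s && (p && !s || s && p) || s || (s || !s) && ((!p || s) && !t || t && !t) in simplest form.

!p || s && (p && !s || s && p) || s || (s || !s) && ((!p || s) && !t || t && !t)
= !p || s && p || s || (s || !s) && ((!p || s) && !t || t && !t)   — distribution
= !p || s || (s || !s) && ((!p || s) && !t || t && !t)   — absorption
= !p || s || (s || !s) && (!p || s) && !t   — complement / identity
= !p || s || (!p || s) && !t   — complement / identity
= !p || s   — absorption

!p || s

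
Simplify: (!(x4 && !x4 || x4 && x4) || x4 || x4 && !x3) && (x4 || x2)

(!(x4 && !x4 || x4 && x4) || x4 || x4 && !x3) && (x4 || x2)
= (!x4 || x4 || x4 && !x3) && (x4 || x2)   — distribution
= (!x4 || x4) && (x4 || x2)   — absorption
= x4 || x2   — complement / identity

x4 || x2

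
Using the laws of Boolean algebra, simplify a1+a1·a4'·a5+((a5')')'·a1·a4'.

a1

a1+a1·a4'·a5+((a5')')'·a1·a4'
= a1+a1·a4'·a5+a5'·a1·a4'   [double negation]
= a1+a1·a4'   [distribution]
= a1   [absorption]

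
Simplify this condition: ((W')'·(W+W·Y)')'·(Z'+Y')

Z'+Y'

((W')'·(W+W·Y)')'·(Z'+Y')
= (W'+W+W·Y)·(Z'+Y')   [De Morgan]
= (W'+W)·(Z'+Y')   [absorption]
= Z'+Y'   [complement / identity]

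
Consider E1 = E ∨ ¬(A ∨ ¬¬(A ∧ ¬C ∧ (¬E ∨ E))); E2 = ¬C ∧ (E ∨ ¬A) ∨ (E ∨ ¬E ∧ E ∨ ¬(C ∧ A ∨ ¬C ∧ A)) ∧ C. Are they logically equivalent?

Yes

E1: E ∨ ¬(A ∨ ¬¬(A ∧ ¬C ∧ (¬E ∨ E)))
    = E ∨ ¬(A ∨ A ∧ ¬C ∧ (¬E ∨ E))
    = E ∨ ¬(A ∨ A ∧ ¬C)
    = E ∨ ¬A
E2: ¬C ∧ (E ∨ ¬A) ∨ (E ∨ ¬E ∧ E ∨ ¬(C ∧ A ∨ ¬C ∧ A)) ∧ C
    = ¬C ∧ (E ∨ ¬A) ∨ (E ∨ ¬E ∧ E ∨ ¬A) ∧ C
    = ¬C ∧ (E ∨ ¬A) ∨ (E ∨ ¬A) ∧ C
    = E ∨ ¬A
Both reduce to E ∨ ¬A, so they are equivalent.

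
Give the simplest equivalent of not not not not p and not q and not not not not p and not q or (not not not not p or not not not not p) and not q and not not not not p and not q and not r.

not not not not p and not q and not not not not p and not q or (not not not not p or not not not not p) and not q and not not not not p and not q and not r
= not not not not p and not q and not not not not p and not q or not not not not p and not q and not not not not p and not q and not r   — idempotence
= not not not not p and not q and not not not not p and not q   — absorption
= not not not not p and not q   — idempotence
= not not p and not q   — double negation
= p and not q   — double negation

p and not q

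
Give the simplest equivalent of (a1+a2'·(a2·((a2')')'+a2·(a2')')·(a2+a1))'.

(a1+a2'·(a2·((a2')')'+a2·(a2')')·(a2+a1))'
= (a1+a2'·(a2·a2'+a2·(a2')')·(a2+a1))'
= (a1+a2'·a2·(a2')'·(a2+a1))'
= (a1+a2'·a2·a2·(a2+a1))'
= (a1+a2'·a2·(a2+a1))'
= (a1+a2'·a2)'
= a1'

a1'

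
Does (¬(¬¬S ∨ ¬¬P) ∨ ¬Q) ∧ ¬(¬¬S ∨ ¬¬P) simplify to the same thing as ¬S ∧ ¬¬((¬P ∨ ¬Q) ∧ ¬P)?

E1: (¬(¬¬S ∨ ¬¬P) ∨ ¬Q) ∧ ¬(¬¬S ∨ ¬¬P)
    = ¬(¬¬S ∨ ¬¬P)   — absorption
    = ¬S ∧ ¬P   — De Morgan
E2: ¬S ∧ ¬¬((¬P ∨ ¬Q) ∧ ¬P)
    = ¬S ∧ ¬¬¬P   — absorption
    = ¬S ∧ ¬P   — double negation
Both reduce to ¬S ∧ ¬P, so they are equivalent.

Yes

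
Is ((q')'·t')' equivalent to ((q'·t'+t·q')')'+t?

E1: ((q')'·t')'
    = q'+t   — De Morgan
E2: ((q'·t'+t·q')')'+t
    = ((q')')'+t   — distribution
    = q'+t   — double negation
Both reduce to q'+t, so they are equivalent.

Yes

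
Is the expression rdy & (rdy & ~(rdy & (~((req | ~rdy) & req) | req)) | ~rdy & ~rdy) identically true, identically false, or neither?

identically false

rdy & (rdy & ~(rdy & (~((req | ~rdy) & req) | req)) | ~rdy & ~rdy)
= rdy & (rdy & ~(rdy & (~req | req)) | ~rdy & ~rdy)
= rdy & (rdy & ~rdy | ~rdy & ~rdy)
= rdy & ~rdy
= 0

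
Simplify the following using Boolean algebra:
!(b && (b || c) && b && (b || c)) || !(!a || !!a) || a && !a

!b

!(b && (b || c) && b && (b || c)) || !(!a || !!a) || a && !a
= !(b && (b || c) && b && (b || c)) || a && !a || a && !a   — De Morgan
= !(b && (b || c) && b && (b || c)) || a && !a   — idempotence
= !(b && (b || c)) || a && !a   — idempotence
= !b || a && !a   — absorption
= !b   — complement / identity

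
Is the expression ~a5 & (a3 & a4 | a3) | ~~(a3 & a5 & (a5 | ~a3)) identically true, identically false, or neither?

~a5 & (a3 & a4 | a3) | ~~(a3 & a5 & (a5 | ~a3))
= ~a5 & a3 | ~~(a3 & a5 & (a5 | ~a3))   [absorption]
= ~a5 & a3 | a3 & a5 & (a5 | ~a3)   [double negation]
= ~a5 & a3 | a3 & a5   [absorption]
= a3   [distribution]
This depends on a3, so it is not a constant.

neither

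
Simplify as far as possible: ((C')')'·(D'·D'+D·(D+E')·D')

C'·D'

((C')')'·(D'·D'+D·(D+E')·D')
= ((C')')'·(D'·D'+D·D')   (absorption)
= ((C')')'·D'   (distribution)
= C'·D'   (double negation)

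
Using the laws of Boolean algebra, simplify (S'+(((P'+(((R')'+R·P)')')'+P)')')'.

(S'+(((P'+(((R')'+R·P)')')'+P)')')'
= (S'+(((P'+((R+R·P)')')'+P)')')'   — double negation
= (S'+((P·(R+R·P)'+P)')')'   — De Morgan
= (S'+((P·R'+P)')')'   — absorption
= S·(P·R'+P)'   — De Morgan
= S·P'   — absorption

S·P'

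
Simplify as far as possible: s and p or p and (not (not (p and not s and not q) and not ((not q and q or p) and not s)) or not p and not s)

p

s and p or p and (not (not (p and not s and not q) and not ((not q and q or p) and not s)) or not p and not s)
= s and p or p and (p and not s and not q or (not q and q or p) and not s or not p and not s)   (De Morgan)
= s and p or p and (p and not s and not q or p and not s or not p and not s)   (complement / identity)
= s and p or p and (p and not s or not p and not s)   (absorption)
= s and p or p and not s   (distribution)
= p   (distribution)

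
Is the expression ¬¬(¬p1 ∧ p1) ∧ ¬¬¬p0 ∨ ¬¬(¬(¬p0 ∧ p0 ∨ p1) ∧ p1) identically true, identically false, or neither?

¬¬(¬p1 ∧ p1) ∧ ¬¬¬p0 ∨ ¬¬(¬(¬p0 ∧ p0 ∨ p1) ∧ p1)
= ¬¬(¬p1 ∧ p1) ∧ ¬¬¬p0 ∨ ¬¬(¬p1 ∧ p1)
= ¬¬(¬p1 ∧ p1) ∧ ¬p0 ∨ ¬¬(¬p1 ∧ p1)
= ¬¬(¬p1 ∧ p1)
= ¬p1 ∧ p1
= False

identically false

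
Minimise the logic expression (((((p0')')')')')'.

(((((p0')')')')')'
= (((p0')')')'   (double negation)
= (p0')'   (double negation)
= p0   (double negation)

p0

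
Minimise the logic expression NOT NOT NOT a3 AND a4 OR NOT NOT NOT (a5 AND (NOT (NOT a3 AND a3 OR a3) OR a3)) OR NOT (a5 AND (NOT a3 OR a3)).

NOT NOT NOT a3 AND a4 OR NOT NOT NOT (a5 AND (NOT (NOT a3 AND a3 OR a3) OR a3)) OR NOT (a5 AND (NOT a3 OR a3))
= NOT NOT NOT a3 AND a4 OR NOT (a5 AND (NOT (NOT a3 AND a3 OR a3) OR a3)) OR NOT (a5 AND (NOT a3 OR a3))   — double negation
= NOT NOT NOT a3 AND a4 OR NOT (a5 AND (NOT a3 OR a3)) OR NOT (a5 AND (NOT a3 OR a3))   — complement / identity
= NOT NOT NOT a3 AND a4 OR NOT (a5 AND (NOT a3 OR a3))   — idempotence
= NOT NOT NOT a3 AND a4 OR NOT a5   — complement / identity
= NOT a3 AND a4 OR NOT a5   — double negation

NOT a3 AND a4 OR NOT a5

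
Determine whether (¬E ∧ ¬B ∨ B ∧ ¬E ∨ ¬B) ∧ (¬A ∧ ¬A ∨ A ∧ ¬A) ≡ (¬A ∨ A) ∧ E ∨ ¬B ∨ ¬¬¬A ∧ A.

E1: (¬E ∧ ¬B ∨ B ∧ ¬E ∨ ¬B) ∧ (¬A ∧ ¬A ∨ A ∧ ¬A)
    = (¬E ∧ ¬B ∨ B ∧ ¬E ∨ ¬B) ∧ ¬A   — distribution
    = (¬E ∨ ¬B) ∧ ¬A   — distribution
E2: (¬A ∨ A) ∧ E ∨ ¬B ∨ ¬¬¬A ∧ A
    = (¬A ∨ A) ∧ E ∨ ¬B ∨ ¬A ∧ A   — double negation
    = (¬A ∨ A) ∧ E ∨ ¬B   — complement / identity
    = E ∨ ¬B   — complement / identity
These differ: at A=1, B=1, E=1, E1 = 0 but E2 = 1.

No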